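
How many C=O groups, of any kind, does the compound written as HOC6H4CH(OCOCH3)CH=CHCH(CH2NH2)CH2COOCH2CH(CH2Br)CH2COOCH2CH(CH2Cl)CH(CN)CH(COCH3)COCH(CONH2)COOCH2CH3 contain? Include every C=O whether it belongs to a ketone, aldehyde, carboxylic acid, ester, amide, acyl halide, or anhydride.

7

CH(OCOCH3): ester, 1 C=O (running total 1).
CH2COOCH2: ester, 1 C=O (running total 2).
CH2COOCH2: ester, 1 C=O (running total 3).
CH(COCH3): ketone, 1 C=O (running total 4).
CO: ketone, 1 C=O (running total 5).
CH(CONH2): amide, 1 C=O (running total 6).
COOCH2CH3: ester, 1 C=O (running total 7).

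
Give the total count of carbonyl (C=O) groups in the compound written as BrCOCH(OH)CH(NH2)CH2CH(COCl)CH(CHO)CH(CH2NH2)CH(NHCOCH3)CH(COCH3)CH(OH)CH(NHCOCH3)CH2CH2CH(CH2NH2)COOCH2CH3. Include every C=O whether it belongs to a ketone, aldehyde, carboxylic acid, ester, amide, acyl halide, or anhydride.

7

BrCO: acyl halide, 1 C=O (running total 1).
CH(COCl): acyl halide, 1 C=O (running total 2).
CH(CHO): aldehyde, 1 C=O (running total 3).
CH(NHCOCH3): amide, 1 C=O (running total 4).
CH(COCH3): ketone, 1 C=O (running total 5).
CH(NHCOCH3): amide, 1 C=O (running total 6).
COOCH2CH3: ester, 1 C=O (running total 7).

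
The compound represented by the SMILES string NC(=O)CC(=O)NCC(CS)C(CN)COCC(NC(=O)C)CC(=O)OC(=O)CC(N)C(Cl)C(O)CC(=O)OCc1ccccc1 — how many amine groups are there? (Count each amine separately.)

2

Working along the chain:
  H2NCO: –C(=O)NH2: carbonyl C bonded to C and to N → amide (the N is not a separate amine).
  CH2CONHCH2: –C(=O)–N– linkage → amide (the N is not an amine).
  CH(CH2SH): pendant –CH2SH → thiol.
  CH(CH2NH2): pendant –CH2NH2: N on sp³ C, no adjacent C=O → amine.
  CH2OCH2: C–O–C with sp³ carbons on both sides and no adjacent C=O → ether.
  CH(NHCOCH3): pendant –NHC(=O)CH3: N bonded to a carbonyl → amide (not amine).
  CH2CO-O-COCH2: two acyl groups sharing one oxygen, –C(=O)–O–C(=O)– → anhydride.
  CH(NH2): –NH2 on an sp³ carbon with no adjacent C=O → amine.
  CH(Cl): halogen on an sp³ carbon → alkyl halide.
  CH(OH): –OH on an sp³ carbon → alcohol (secondary).
  CH2COOCH2: –C(=O)–O–C with C on the carbonyl side → ester.
  C6H5: –C6H5 phenyl ring → arene.
Amine appears at: CH(CH2NH2), CH(NH2) → 2.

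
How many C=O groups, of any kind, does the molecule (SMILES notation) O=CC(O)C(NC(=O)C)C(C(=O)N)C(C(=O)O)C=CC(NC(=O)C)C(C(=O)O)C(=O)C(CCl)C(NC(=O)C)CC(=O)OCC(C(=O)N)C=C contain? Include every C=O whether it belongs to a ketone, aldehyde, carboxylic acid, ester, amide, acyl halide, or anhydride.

10

OHC: aldehyde, 1 C=O (running total 1).
CH(NHCOCH3): amide, 1 C=O (running total 2).
CH(CONH2): amide, 1 C=O (running total 3).
CH(COOH): carboxylic acid, 1 C=O (running total 4).
CH(NHCOCH3): amide, 1 C=O (running total 5).
CH(COOH): carboxylic acid, 1 C=O (running total 6).
CO: ketone, 1 C=O (running total 7).
CH(NHCOCH3): amide, 1 C=O (running total 8).
CH2COOCH2: ester, 1 C=O (running total 9).
CH(CONH2): amide, 1 C=O (running total 10).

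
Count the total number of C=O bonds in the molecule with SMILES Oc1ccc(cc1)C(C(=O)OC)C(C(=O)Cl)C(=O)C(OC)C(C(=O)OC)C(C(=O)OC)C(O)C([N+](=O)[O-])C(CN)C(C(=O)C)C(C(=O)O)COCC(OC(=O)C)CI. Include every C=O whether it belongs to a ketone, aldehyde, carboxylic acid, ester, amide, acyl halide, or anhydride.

8

CH(COOCH3): ester, 1 C=O (running total 1).
CH(COCl): acyl halide, 1 C=O (running total 2).
CO: ketone, 1 C=O (running total 3).
CH(COOCH3): ester, 1 C=O (running total 4).
CH(COOCH3): ester, 1 C=O (running total 5).
CH(COCH3): ketone, 1 C=O (running total 6).
CH(COOH): carboxylic acid, 1 C=O (running total 7).
CH(OCOCH3): ester, 1 C=O (running total 8).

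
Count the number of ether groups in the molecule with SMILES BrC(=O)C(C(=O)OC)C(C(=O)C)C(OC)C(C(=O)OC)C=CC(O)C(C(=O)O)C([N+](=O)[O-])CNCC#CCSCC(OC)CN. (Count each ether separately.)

Reading the structure from left to right:
  BrCO: –C(=O)Br: carbonyl C bonded to C and to a halogen → acyl halide (not alkyl halide).
  CH(COOCH3): pendant –COOCH3: carbonyl C bonded to C and –OCH3 → ester.
  CH(COCH3): pendant –COCH3: carbonyl C bonded to two carbons → ketone.
  CH(OCH3): pendant –OCH3: C–O–C with sp³ C, no adjacent C=O → ether.
  CH(COOCH3): pendant –COOCH3: carbonyl C bonded to C and –OCH3 → ester.
  CH=CH: C=C double bond → alkene.
  CH(OH): –OH on an sp³ carbon → alcohol (secondary).
  CH(COOH): pendant –COOH: carbonyl C bonded to C and –OH → carboxylic acid.
  CH(NO2): –NO2 on an sp³ carbon → nitro (the N=O is not a carbonyl).
  CH2NHCH2: C–N–C with sp³ carbons and no adjacent C=O → amine (secondary).
  C≡C: C≡C triple bond → alkyne.
  CH2SCH2: C–S–C linkage → sulfide (thioether).
  CH(OCH3): pendant –OCH3: C–O–C with sp³ C, no adjacent C=O → ether.
  CH2NH2: –NH2 on an sp³ carbon with no adjacent C=O → amine.
Ether appears at: CH(OCH3), CH(OCH3) → 2.

2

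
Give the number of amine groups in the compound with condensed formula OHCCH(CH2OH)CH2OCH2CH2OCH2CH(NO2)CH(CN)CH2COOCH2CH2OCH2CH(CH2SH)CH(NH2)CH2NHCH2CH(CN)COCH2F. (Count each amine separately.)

terminal –CHO: carbonyl C bonded to H and C → aldehyde.
pendant –CH2OH on an sp³ backbone C → alcohol.
C–O–C with sp³ carbons on both sides and no adjacent C=O → ether.
C–O–C with sp³ carbons on both sides and no adjacent C=O → ether.
–NO2 on an sp³ carbon → nitro (the N=O is not a carbonyl).
pendant –C≡N: nitrile.
–C(=O)–O–C with C on the carbonyl side → ester.
C–O–C with sp³ carbons on both sides and no adjacent C=O → ether.
pendant –CH2SH → thiol.
–NH2 on an sp³ carbon with no adjacent C=O → amine.
C–N–C with sp³ carbons and no adjacent C=O → amine (secondary).
pendant –C≡N: nitrile.
–C(=O)– with carbon on both sides → ketone.
halogen on an sp³ carbon → alkyl halide.
Amine appears at: CH(NH2), CH2NHCH2 → 2.

2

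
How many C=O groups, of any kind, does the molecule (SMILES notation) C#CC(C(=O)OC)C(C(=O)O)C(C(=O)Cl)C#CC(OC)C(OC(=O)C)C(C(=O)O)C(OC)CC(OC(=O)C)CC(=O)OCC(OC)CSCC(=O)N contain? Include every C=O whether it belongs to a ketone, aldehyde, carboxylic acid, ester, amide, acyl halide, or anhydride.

8

CH(COOCH3): ester, 1 C=O (running total 1).
CH(COOH): carboxylic acid, 1 C=O (running total 2).
CH(COCl): acyl halide, 1 C=O (running total 3).
CH(OCOCH3): ester, 1 C=O (running total 4).
CH(COOH): carboxylic acid, 1 C=O (running total 5).
CH(OCOCH3): ester, 1 C=O (running total 6).
CH2COOCH2: ester, 1 C=O (running total 7).
CONH2: amide, 1 C=O (running total 8).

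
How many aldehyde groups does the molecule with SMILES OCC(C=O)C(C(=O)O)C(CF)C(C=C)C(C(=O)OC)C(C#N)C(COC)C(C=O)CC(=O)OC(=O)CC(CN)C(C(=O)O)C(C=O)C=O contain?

4

HO– on an sp³ carbon → alcohol.
pendant –CHO: carbonyl C bonded to C and H → aldehyde.
pendant –COOH: carbonyl C bonded to C and –OH → carboxylic acid.
pendant –CH2X: halogen on sp³ carbon → alkyl halide.
pendant –CH=CH2: C=C double bond → alkene.
pendant –COOCH3: carbonyl C bonded to C and –OCH3 → ester.
pendant –C≡N: nitrile.
pendant –CH2OCH3: C–O–C linkage → ether.
pendant –CHO: carbonyl C bonded to C and H → aldehyde.
two acyl groups sharing one oxygen, –C(=O)–O–C(=O)– → anhydride.
pendant –CH2NH2: N on sp³ C, no adjacent C=O → amine.
pendant –COOH: carbonyl C bonded to C and –OH → carboxylic acid.
pendant –CHO: carbonyl C bonded to C and H → aldehyde.
terminal –CHO: carbonyl C bonded to H and C → aldehyde.
Aldehyde appears at: CH(CHO), CH(CHO), CH(CHO), CHO → 4.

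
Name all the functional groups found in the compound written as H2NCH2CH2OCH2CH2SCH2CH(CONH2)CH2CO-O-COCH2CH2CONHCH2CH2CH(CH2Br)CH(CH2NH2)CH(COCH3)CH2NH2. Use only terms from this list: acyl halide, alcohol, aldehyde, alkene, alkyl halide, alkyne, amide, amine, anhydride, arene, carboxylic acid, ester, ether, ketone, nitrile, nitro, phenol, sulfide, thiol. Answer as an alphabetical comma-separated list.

Reading the structure from left to right:
  H2NCH2: –NH2 on an sp³ carbon with no adjacent C=O → amine.
  CH2OCH2: C–O–C with sp³ carbons on both sides and no adjacent C=O → ether.
  CH2SCH2: C–S–C linkage → sulfide (thioether).
  CH(CONH2): pendant –CONH2: carbonyl C bonded to C and N → amide.
  CH2CO-O-COCH2: two acyl groups sharing one oxygen, –C(=O)–O–C(=O)– → anhydride.
  CH2CONHCH2: –C(=O)–N– linkage → amide (the N is not an amine).
  CH(CH2Br): pendant –CH2X: halogen on sp³ carbon → alkyl halide.
  CH(CH2NH2): pendant –CH2NH2: N on sp³ C, no adjacent C=O → amine.
  CH(COCH3): pendant –COCH3: carbonyl C bonded to two carbons → ketone.
  CH2NH2: –NH2 on an sp³ carbon with no adjacent C=O → amine.

alkyl halide, amide, amine, anhydride, ether, ketone, sulfide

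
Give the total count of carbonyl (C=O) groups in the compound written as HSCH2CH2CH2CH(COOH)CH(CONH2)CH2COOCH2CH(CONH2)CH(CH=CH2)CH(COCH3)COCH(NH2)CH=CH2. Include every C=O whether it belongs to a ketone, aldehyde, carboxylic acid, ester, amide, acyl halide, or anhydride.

CH(COOH): carboxylic acid, 1 C=O (running total 1).
CH(CONH2): amide, 1 C=O (running total 2).
CH2COOCH2: ester, 1 C=O (running total 3).
CH(CONH2): amide, 1 C=O (running total 4).
CH(COCH3): ketone, 1 C=O (running total 5).
CO: ketone, 1 C=O (running total 6).

6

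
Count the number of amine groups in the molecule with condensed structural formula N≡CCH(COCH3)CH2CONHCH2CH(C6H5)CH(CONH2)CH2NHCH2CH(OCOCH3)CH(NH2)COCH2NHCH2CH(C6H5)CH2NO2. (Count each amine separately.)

3

Taking each segment in turn:
  N≡C: N≡C–: carbon triple-bonded to nitrogen → nitrile.
  CH(COCH3): pendant –COCH3: carbonyl C bonded to two carbons → ketone.
  CH2CONHCH2: –C(=O)–N– linkage → amide (the N is not an amine).
  CH(C6H5): pendant –C6H5: benzene ring → arene.
  CH(CONH2): pendant –CONH2: carbonyl C bonded to C and N → amide.
  CH2NHCH2: C–N–C with sp³ carbons and no adjacent C=O → amine (secondary).
  CH(OCOCH3): pendant –OC(=O)CH3: an acyloxy group → ester.
  CH(NH2): –NH2 on an sp³ carbon with no adjacent C=O → amine.
  CO: –C(=O)– with carbon on both sides → ketone.
  CH2NHCH2: C–N–C with sp³ carbons and no adjacent C=O → amine (secondary).
  CH(C6H5): pendant –C6H5: benzene ring → arene.
  CH2NO2: –NO2 on carbon → nitro group.
Amine appears at: CH2NHCH2, CH(NH2), CH2NHCH2 → 3.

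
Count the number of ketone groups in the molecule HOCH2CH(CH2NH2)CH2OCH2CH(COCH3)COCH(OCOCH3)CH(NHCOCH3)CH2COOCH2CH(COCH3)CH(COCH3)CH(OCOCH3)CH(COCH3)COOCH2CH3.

Working along the chain:
  HOCH2: HO– on an sp³ carbon → alcohol.
  CH(CH2NH2): pendant –CH2NH2: N on sp³ C, no adjacent C=O → amine.
  CH2OCH2: C–O–C with sp³ carbons on both sides and no adjacent C=O → ether.
  CH(COCH3): pendant –COCH3: carbonyl C bonded to two carbons → ketone.
  CO: –C(=O)– with carbon on both sides → ketone.
  CH(OCOCH3): pendant –OC(=O)CH3: an acyloxy group → ester.
  CH(NHCOCH3): pendant –NHC(=O)CH3: N bonded to a carbonyl → amide (not amine).
  CH2COOCH2: –C(=O)–O–C with C on the carbonyl side → ester.
  CH(COCH3): pendant –COCH3: carbonyl C bonded to two carbons → ketone.
  CH(COCH3): pendant –COCH3: carbonyl C bonded to two carbons → ketone.
  CH(OCOCH3): pendant –OC(=O)CH3: an acyloxy group → ester.
  CH(COCH3): pendant –COCH3: carbonyl C bonded to two carbons → ketone.
  COOCH2CH3: –C(=O)OCH2CH3: carbonyl C bonded to C and to –OEt → ester.
Ketone appears at: CH(COCH3), CO, CH(COCH3), CH(COCH3), CH(COCH3) → 5.

5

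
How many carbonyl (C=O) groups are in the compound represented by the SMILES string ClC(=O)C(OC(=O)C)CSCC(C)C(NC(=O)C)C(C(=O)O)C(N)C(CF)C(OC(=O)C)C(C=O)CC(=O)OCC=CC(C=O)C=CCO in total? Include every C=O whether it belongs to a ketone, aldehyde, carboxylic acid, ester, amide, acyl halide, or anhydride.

ClCO: acyl halide, 1 C=O (running total 1).
CH(OCOCH3): ester, 1 C=O (running total 2).
CH(NHCOCH3): amide, 1 C=O (running total 3).
CH(COOH): carboxylic acid, 1 C=O (running total 4).
CH(OCOCH3): ester, 1 C=O (running total 5).
CH(CHO): aldehyde, 1 C=O (running total 6).
CH2COOCH2: ester, 1 C=O (running total 7).
CH(CHO): aldehyde, 1 C=O (running total 8).

8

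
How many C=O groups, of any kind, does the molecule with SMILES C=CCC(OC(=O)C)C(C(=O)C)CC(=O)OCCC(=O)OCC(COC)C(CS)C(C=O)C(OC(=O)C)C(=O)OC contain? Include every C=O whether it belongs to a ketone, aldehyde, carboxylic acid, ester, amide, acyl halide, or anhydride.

CH(OCOCH3): ester, 1 C=O (running total 1).
CH(COCH3): ketone, 1 C=O (running total 2).
CH2COOCH2: ester, 1 C=O (running total 3).
CH2COOCH2: ester, 1 C=O (running total 4).
CH(CHO): aldehyde, 1 C=O (running total 5).
CH(OCOCH3): ester, 1 C=O (running total 6).
COOCH3: ester, 1 C=O (running total 7).

7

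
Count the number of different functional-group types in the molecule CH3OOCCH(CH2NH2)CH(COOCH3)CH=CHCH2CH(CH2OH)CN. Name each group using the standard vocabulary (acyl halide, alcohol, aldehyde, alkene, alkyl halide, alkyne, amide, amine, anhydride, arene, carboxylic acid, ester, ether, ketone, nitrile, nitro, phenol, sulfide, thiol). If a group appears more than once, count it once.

CH3O–C(=O)–: carbonyl C bonded to C and to –OCH3 → ester (not ketone + ether).
pendant –CH2NH2: N on sp³ C, no adjacent C=O → amine.
pendant –COOCH3: carbonyl C bonded to C and –OCH3 → ester.
C=C double bond → alkene.
pendant –CH2OH on an sp³ backbone C → alcohol.
–C≡N: carbon triple-bonded to nitrogen → nitrile.
Distinct types present: alcohol, alkene, amine, ester, nitrile.

5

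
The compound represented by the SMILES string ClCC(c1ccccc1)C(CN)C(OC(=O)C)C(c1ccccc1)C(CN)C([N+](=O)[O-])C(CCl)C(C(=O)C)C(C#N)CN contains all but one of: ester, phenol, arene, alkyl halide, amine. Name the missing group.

phenol

arene: present (CH(C6H5) — pendant –C6H5: benzene ring → arene).
alkyl halide: present (ClCH2 — halogen on an sp³ carbon → alkyl halide).
amine: present (CH(CH2NH2) — pendant –CH2NH2: N on sp³ C, no adjacent C=O → amine).
ester: present (CH(OCOCH3) — pendant –OC(=O)CH3: an acyloxy group → ester).
phenol: no segment matches this pattern.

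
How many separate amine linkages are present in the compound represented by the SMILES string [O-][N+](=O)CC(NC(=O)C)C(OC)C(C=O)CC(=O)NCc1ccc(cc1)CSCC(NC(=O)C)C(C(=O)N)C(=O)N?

0

–NO2 on carbon → nitro group.
pendant –NHC(=O)CH3: N bonded to a carbonyl → amide (not amine).
pendant –OCH3: C–O–C with sp³ C, no adjacent C=O → ether.
pendant –CHO: carbonyl C bonded to C and H → aldehyde.
–C(=O)–N– linkage → amide (the N is not an amine).
para-disubstituted benzene ring → arene.
C–S–C linkage → sulfide (thioether).
pendant –NHC(=O)CH3: N bonded to a carbonyl → amide (not amine).
pendant –CONH2: carbonyl C bonded to C and N → amide.
–C(=O)NH2: carbonyl C bonded to C and to N → amide (the N is not a separate amine).
No segment is a amine: O2NCH2 is nitro, not amine; CH(NHCOCH3) is amide, not amine; CH2CONHCH2 is amide, not amine. → 0.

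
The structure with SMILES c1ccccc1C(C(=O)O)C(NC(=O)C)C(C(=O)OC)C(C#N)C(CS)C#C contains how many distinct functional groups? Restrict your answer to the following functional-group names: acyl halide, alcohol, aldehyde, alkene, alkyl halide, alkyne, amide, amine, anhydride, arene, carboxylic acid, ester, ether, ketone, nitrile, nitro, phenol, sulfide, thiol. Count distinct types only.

Taking each segment in turn:
  C6H5: C6H5– phenyl ring → arene.
  CH(COOH): pendant –COOH: carbonyl C bonded to C and –OH → carboxylic acid.
  CH(NHCOCH3): pendant –NHC(=O)CH3: N bonded to a carbonyl → amide (not amine).
  CH(COOCH3): pendant –COOCH3: carbonyl C bonded to C and –OCH3 → ester.
  CH(CN): pendant –C≡N: nitrile.
  CH(CH2SH): pendant –CH2SH → thiol.
  C≡CH: C≡C triple bond → alkyne.
Distinct types present: alkyne, amide, arene, carboxylic acid, ester, nitrile, thiol.

7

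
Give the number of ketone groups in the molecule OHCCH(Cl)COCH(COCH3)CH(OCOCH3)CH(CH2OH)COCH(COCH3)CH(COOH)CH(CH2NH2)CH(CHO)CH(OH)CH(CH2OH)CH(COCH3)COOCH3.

Working along the chain:
  OHC: terminal –CHO: carbonyl C bonded to H and C → aldehyde.
  CH(Cl): halogen on an sp³ carbon → alkyl halide.
  CO: –C(=O)– with carbon on both sides → ketone.
  CH(COCH3): pendant –COCH3: carbonyl C bonded to two carbons → ketone.
  CH(OCOCH3): pendant –OC(=O)CH3: an acyloxy group → ester.
  CH(CH2OH): pendant –CH2OH on an sp³ backbone C → alcohol.
  CO: –C(=O)– with carbon on both sides → ketone.
  CH(COCH3): pendant –COCH3: carbonyl C bonded to two carbons → ketone.
  CH(COOH): pendant –COOH: carbonyl C bonded to C and –OH → carboxylic acid.
  CH(CH2NH2): pendant –CH2NH2: N on sp³ C, no adjacent C=O → amine.
  CH(CHO): pendant –CHO: carbonyl C bonded to C and H → aldehyde.
  CH(OH): –OH on an sp³ carbon → alcohol (secondary).
  CH(CH2OH): pendant –CH2OH on an sp³ backbone C → alcohol.
  CH(COCH3): pendant –COCH3: carbonyl C bonded to two carbons → ketone.
  COOCH3: –C(=O)OCH3: carbonyl C bonded to C and to –OCH3 → ester (not ketone + ether).
Ketone appears at: CO, CH(COCH3), CO, CH(COCH3), CH(COCH3) → 5.

5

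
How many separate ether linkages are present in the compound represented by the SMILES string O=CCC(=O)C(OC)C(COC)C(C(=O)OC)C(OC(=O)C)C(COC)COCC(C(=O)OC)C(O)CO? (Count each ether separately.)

Reading the structure from left to right:
  OHC: terminal –CHO: carbonyl C bonded to H and C → aldehyde.
  CO: –C(=O)– with carbon on both sides → ketone.
  CH(OCH3): pendant –OCH3: C–O–C with sp³ C, no adjacent C=O → ether.
  CH(CH2OCH3): pendant –CH2OCH3: C–O–C linkage → ether.
  CH(COOCH3): pendant –COOCH3: carbonyl C bonded to C and –OCH3 → ester.
  CH(OCOCH3): pendant –OC(=O)CH3: an acyloxy group → ester.
  CH(CH2OCH3): pendant –CH2OCH3: C–O–C linkage → ether.
  CH2OCH2: C–O–C with sp³ carbons on both sides and no adjacent C=O → ether.
  CH(COOCH3): pendant –COOCH3: carbonyl C bonded to C and –OCH3 → ester.
  CH(OH): –OH on an sp³ carbon → alcohol (secondary).
  CH2OH: –OH on an sp³ carbon → alcohol.
Ether appears at: CH(OCH3), CH(CH2OCH3), CH(CH2OCH3), CH2OCH2 → 4.

4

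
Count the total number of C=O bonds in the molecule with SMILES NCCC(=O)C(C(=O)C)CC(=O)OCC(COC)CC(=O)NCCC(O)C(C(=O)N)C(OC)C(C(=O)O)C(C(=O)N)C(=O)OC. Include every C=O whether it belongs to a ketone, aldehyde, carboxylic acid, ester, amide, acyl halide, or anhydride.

8

CO: ketone, 1 C=O (running total 1).
CH(COCH3): ketone, 1 C=O (running total 2).
CH2COOCH2: ester, 1 C=O (running total 3).
CH2CONHCH2: amide, 1 C=O (running total 4).
CH(CONH2): amide, 1 C=O (running total 5).
CH(COOH): carboxylic acid, 1 C=O (running total 6).
CH(CONH2): amide, 1 C=O (running total 7).
COOCH3: ester, 1 C=O (running total 8).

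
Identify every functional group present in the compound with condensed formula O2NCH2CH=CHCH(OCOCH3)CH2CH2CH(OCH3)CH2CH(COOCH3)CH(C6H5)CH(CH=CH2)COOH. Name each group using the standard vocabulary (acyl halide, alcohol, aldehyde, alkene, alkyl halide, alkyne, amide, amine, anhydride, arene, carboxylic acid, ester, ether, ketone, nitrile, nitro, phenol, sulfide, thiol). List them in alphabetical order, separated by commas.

alkene, arene, carboxylic acid, ester, ether, nitro

–NO2 on carbon → nitro group.
C=C double bond → alkene.
pendant –OC(=O)CH3: an acyloxy group → ester.
pendant –OCH3: C–O–C with sp³ C, no adjacent C=O → ether.
pendant –COOCH3: carbonyl C bonded to C and –OCH3 → ester.
pendant –C6H5: benzene ring → arene.
pendant –CH=CH2: C=C double bond → alkene.
–COOH: carbonyl C bonded to –OH and C → carboxylic acid (the –OH is not a separate alcohol).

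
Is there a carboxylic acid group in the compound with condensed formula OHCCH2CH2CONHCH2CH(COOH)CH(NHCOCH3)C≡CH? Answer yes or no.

Taking each segment in turn:
  OHC: terminal –CHO: carbonyl C bonded to H and C → aldehyde.
  CH2CONHCH2: –C(=O)–N– linkage → amide (the N is not an amine).
  CH(COOH): pendant –COOH: carbonyl C bonded to C and –OH → carboxylic acid.
  CH(NHCOCH3): pendant –NHC(=O)CH3: N bonded to a carbonyl → amide (not amine).
  C≡CH: C≡C triple bond → alkyne.
The CH(COOH) segment supplies the carboxylic acid: pendant –COOH: carbonyl C bonded to C and –OH → carboxylic acid.

yes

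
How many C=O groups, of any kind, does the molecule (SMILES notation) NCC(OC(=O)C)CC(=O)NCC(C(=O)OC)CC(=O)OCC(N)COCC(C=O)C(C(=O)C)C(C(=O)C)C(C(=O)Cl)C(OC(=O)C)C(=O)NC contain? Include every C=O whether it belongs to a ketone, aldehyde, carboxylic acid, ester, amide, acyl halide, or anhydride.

CH(OCOCH3): ester, 1 C=O (running total 1).
CH2CONHCH2: amide, 1 C=O (running total 2).
CH(COOCH3): ester, 1 C=O (running total 3).
CH2COOCH2: ester, 1 C=O (running total 4).
CH(CHO): aldehyde, 1 C=O (running total 5).
CH(COCH3): ketone, 1 C=O (running total 6).
CH(COCH3): ketone, 1 C=O (running total 7).
CH(COCl): acyl halide, 1 C=O (running total 8).
CH(OCOCH3): ester, 1 C=O (running total 9).
CONHCH3: amide, 1 C=O (running total 10).

10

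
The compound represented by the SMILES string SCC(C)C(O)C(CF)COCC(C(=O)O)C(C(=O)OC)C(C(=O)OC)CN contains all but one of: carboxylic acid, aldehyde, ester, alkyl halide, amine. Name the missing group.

amine: present (CH2NH2 — –NH2 on an sp³ carbon with no adjacent C=O → amine).
ester: present (CH(COOCH3) — pendant –COOCH3: carbonyl C bonded to C and –OCH3 → ester).
alkyl halide: present (CH(CH2F) — pendant –CH2X: halogen on sp³ carbon → alkyl halide).
carboxylic acid: present (CH(COOH) — pendant –COOH: carbonyl C bonded to C and –OH → carboxylic acid).
aldehyde: absent. In CH(COOH), the carbonyl carbon bears –OH, not –H, so it is a carboxylic acid.

aldehyde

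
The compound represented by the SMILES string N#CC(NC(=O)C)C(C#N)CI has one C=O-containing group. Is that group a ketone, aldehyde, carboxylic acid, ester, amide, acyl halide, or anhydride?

The carbonyl is in the CH(NHCOCH3) segment: pendant –NHC(=O)CH3: N bonded to a carbonyl → amide (not amine).

amide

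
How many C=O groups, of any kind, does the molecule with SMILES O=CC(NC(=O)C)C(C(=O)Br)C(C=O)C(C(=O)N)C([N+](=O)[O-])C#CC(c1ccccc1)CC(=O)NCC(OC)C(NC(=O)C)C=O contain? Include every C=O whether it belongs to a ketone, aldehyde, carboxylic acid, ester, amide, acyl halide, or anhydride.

8

OHC: aldehyde, 1 C=O (running total 1).
CH(NHCOCH3): amide, 1 C=O (running total 2).
CH(COBr): acyl halide, 1 C=O (running total 3).
CH(CHO): aldehyde, 1 C=O (running total 4).
CH(CONH2): amide, 1 C=O (running total 5).
CH2CONHCH2: amide, 1 C=O (running total 6).
CH(NHCOCH3): amide, 1 C=O (running total 7).
CHO: aldehyde, 1 C=O (running total 8).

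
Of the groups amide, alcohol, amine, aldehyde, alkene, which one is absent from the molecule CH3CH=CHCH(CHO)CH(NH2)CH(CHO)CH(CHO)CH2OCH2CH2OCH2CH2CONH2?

alcohol

alkene: present (CH=CH — C=C double bond → alkene).
amine: present (CH(NH2) — –NH2 on an sp³ carbon with no adjacent C=O → amine).
aldehyde: present (CH(CHO) — pendant –CHO: carbonyl C bonded to C and H → aldehyde).
amide: present (CONH2 — –C(=O)NH2: carbonyl C bonded to C and to N → amide (the N is not a separate amine)).
alcohol: no segment matches this pattern.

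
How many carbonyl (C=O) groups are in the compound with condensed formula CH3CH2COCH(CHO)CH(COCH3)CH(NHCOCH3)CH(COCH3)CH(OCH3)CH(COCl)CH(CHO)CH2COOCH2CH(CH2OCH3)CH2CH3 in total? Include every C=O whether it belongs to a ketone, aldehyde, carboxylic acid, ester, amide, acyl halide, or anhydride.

8

CO: ketone, 1 C=O (running total 1).
CH(CHO): aldehyde, 1 C=O (running total 2).
CH(COCH3): ketone, 1 C=O (running total 3).
CH(NHCOCH3): amide, 1 C=O (running total 4).
CH(COCH3): ketone, 1 C=O (running total 5).
CH(COCl): acyl halide, 1 C=O (running total 6).
CH(CHO): aldehyde, 1 C=O (running total 7).
CH2COOCH2: ester, 1 C=O (running total 8).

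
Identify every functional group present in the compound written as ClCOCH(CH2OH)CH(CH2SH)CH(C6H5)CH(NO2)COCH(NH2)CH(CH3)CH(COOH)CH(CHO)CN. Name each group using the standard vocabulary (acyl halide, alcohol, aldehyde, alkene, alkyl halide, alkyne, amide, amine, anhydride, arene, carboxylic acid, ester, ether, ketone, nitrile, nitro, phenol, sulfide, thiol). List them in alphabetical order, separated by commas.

acyl halide, alcohol, aldehyde, amine, arene, carboxylic acid, ketone, nitrile, nitro, thiol

–C(=O)Cl: carbonyl C bonded to C and to a halogen → acyl halide (not alkyl halide).
pendant –CH2OH on an sp³ backbone C → alcohol.
pendant –CH2SH → thiol.
pendant –C6H5: benzene ring → arene.
–NO2 on an sp³ carbon → nitro (the N=O is not a carbonyl).
–C(=O)– with carbon on both sides → ketone.
–NH2 on an sp³ carbon with no adjacent C=O → amine.
pendant –COOH: carbonyl C bonded to C and –OH → carboxylic acid.
pendant –CHO: carbonyl C bonded to C and H → aldehyde.
–C≡N: carbon triple-bonded to nitrogen → nitrile.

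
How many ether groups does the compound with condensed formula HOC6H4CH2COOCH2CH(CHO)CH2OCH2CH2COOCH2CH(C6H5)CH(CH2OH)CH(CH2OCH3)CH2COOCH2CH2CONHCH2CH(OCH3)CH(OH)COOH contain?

Working along the chain:
  HOC6H4: –OH attached directly to an aromatic ring → phenol (not alcohol); the ring itself is an arene.
  CH2COOCH2: –C(=O)–O–C with C on the carbonyl side → ester.
  CH(CHO): pendant –CHO: carbonyl C bonded to C and H → aldehyde.
  CH2OCH2: C–O–C with sp³ carbons on both sides and no adjacent C=O → ether.
  CH2COOCH2: –C(=O)–O–C with C on the carbonyl side → ester.
  CH(C6H5): pendant –C6H5: benzene ring → arene.
  CH(CH2OH): pendant –CH2OH on an sp³ backbone C → alcohol.
  CH(CH2OCH3): pendant –CH2OCH3: C–O–C linkage → ether.
  CH2COOCH2: –C(=O)–O–C with C on the carbonyl side → ester.
  CH2CONHCH2: –C(=O)–N– linkage → amide (the N is not an amine).
  CH(OCH3): pendant –OCH3: C–O–C with sp³ C, no adjacent C=O → ether.
  CH(OH): –OH on an sp³ carbon → alcohol (secondary).
  COOH: –COOH: carbonyl C bonded to –OH and C → carboxylic acid (the –OH is not a separate alcohol).
Ether appears at: CH2OCH2, CH(CH2OCH3), CH(OCH3) → 3.

3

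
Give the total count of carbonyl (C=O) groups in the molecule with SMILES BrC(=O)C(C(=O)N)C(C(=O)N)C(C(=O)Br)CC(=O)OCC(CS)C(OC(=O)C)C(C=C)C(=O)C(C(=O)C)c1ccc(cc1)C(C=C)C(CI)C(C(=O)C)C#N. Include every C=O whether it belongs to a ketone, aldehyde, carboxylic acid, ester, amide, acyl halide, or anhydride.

BrCO: acyl halide, 1 C=O (running total 1).
CH(CONH2): amide, 1 C=O (running total 2).
CH(CONH2): amide, 1 C=O (running total 3).
CH(COBr): acyl halide, 1 C=O (running total 4).
CH2COOCH2: ester, 1 C=O (running total 5).
CH(OCOCH3): ester, 1 C=O (running total 6).
CO: ketone, 1 C=O (running total 7).
CH(COCH3): ketone, 1 C=O (running total 8).
CH(COCH3): ketone, 1 C=O (running total 9).

9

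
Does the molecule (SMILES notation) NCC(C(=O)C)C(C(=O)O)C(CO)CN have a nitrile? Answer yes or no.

–NH2 on an sp³ carbon with no adjacent C=O → amine.
pendant –COCH3: carbonyl C bonded to two carbons → ketone.
pendant –COOH: carbonyl C bonded to C and –OH → carboxylic acid.
pendant –CH2OH on an sp³ backbone C → alcohol.
–NH2 on an sp³ carbon with no adjacent C=O → amine.
The groups actually present are: alcohol, amine, carboxylic acid, ketone.

no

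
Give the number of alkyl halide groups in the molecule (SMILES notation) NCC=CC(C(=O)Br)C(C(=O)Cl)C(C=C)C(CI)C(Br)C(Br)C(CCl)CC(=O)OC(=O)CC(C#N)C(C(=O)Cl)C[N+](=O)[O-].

4

Working along the chain:
  H2NCH2: –NH2 on an sp³ carbon with no adjacent C=O → amine.
  CH=CH: C=C double bond → alkene.
  CH(COBr): pendant –C(=O)X: carbonyl C bonded to C and halogen → acyl halide.
  CH(COCl): pendant –C(=O)X: carbonyl C bonded to C and halogen → acyl halide.
  CH(CH=CH2): pendant –CH=CH2: C=C double bond → alkene.
  CH(CH2I): pendant –CH2X: halogen on sp³ carbon → alkyl halide.
  CH(Br): halogen on an sp³ carbon → alkyl halide.
  CH(Br): halogen on an sp³ carbon → alkyl halide.
  CH(CH2Cl): pendant –CH2X: halogen on sp³ carbon → alkyl halide.
  CH2CO-O-COCH2: two acyl groups sharing one oxygen, –C(=O)–O–C(=O)– → anhydride.
  CH(CN): pendant –C≡N: nitrile.
  CH(COCl): pendant –C(=O)X: carbonyl C bonded to C and halogen → acyl halide.
  CH2NO2: –NO2 on carbon → nitro group.
Alkyl halide appears at: CH(CH2I), CH(Br), CH(Br), CH(CH2Cl) → 4.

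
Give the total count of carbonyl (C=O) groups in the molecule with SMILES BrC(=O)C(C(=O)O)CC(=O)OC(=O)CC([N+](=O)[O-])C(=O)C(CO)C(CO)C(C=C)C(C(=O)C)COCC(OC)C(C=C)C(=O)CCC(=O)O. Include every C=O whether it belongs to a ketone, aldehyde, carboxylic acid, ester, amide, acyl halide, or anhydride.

8

BrCO: acyl halide, 1 C=O (running total 1).
CH(COOH): carboxylic acid, 1 C=O (running total 2).
CH2CO-O-COCH2: anhydride, 2 C=O (running total 4).
CO: ketone, 1 C=O (running total 5).
CH(COCH3): ketone, 1 C=O (running total 6).
CO: ketone, 1 C=O (running total 7).
COOH: carboxylic acid, 1 C=O (running total 8).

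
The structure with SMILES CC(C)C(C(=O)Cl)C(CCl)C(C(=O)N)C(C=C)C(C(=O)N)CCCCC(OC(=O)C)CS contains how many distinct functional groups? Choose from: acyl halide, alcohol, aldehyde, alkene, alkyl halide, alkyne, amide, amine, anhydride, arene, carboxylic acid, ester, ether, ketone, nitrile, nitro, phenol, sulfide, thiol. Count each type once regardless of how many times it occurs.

6

Taking each segment in turn:
  CH(COCl): pendant –C(=O)X: carbonyl C bonded to C and halogen → acyl halide.
  CH(CH2Cl): pendant –CH2X: halogen on sp³ carbon → alkyl halide.
  CH(CONH2): pendant –CONH2: carbonyl C bonded to C and N → amide.
  CH(CH=CH2): pendant –CH=CH2: C=C double bond → alkene.
  CH(CONH2): pendant –CONH2: carbonyl C bonded to C and N → amide.
  CH(OCOCH3): pendant –OC(=O)CH3: an acyloxy group → ester.
  CH2SH: –SH on an sp³ carbon → thiol.
Distinct types present: acyl halide, alkene, alkyl halide, amide, ester, thiol.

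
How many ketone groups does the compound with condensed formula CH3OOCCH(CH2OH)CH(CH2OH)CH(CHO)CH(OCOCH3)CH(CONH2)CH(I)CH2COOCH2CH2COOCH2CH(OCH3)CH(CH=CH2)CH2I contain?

0

CH3O–C(=O)–: carbonyl C bonded to C and to –OCH3 → ester (not ketone + ether).
pendant –CH2OH on an sp³ backbone C → alcohol.
pendant –CH2OH on an sp³ backbone C → alcohol.
pendant –CHO: carbonyl C bonded to C and H → aldehyde.
pendant –OC(=O)CH3: an acyloxy group → ester.
pendant –CONH2: carbonyl C bonded to C and N → amide.
halogen on an sp³ carbon → alkyl halide.
–C(=O)–O–C with C on the carbonyl side → ester.
–C(=O)–O–C with C on the carbonyl side → ester.
pendant –OCH3: C–O–C with sp³ C, no adjacent C=O → ether.
pendant –CH=CH2: C=C double bond → alkene.
halogen on an sp³ carbon → alkyl halide.
No segment is a ketone: CH3OOC is ester, not ketone; CH(CHO) is aldehyde, not ketone; CH(OCOCH3) is ester, not ketone. → 0.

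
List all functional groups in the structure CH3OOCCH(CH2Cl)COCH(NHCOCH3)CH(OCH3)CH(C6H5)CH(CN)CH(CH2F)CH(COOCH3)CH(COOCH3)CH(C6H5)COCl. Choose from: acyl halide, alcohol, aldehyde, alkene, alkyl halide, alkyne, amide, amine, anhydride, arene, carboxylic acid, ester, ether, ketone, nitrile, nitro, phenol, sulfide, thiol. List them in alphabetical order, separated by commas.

Taking each segment in turn:
  CH3OOC: CH3O–C(=O)–: carbonyl C bonded to C and to –OCH3 → ester (not ketone + ether).
  CH(CH2Cl): pendant –CH2X: halogen on sp³ carbon → alkyl halide.
  CO: –C(=O)– with carbon on both sides → ketone.
  CH(NHCOCH3): pendant –NHC(=O)CH3: N bonded to a carbonyl → amide (not amine).
  CH(OCH3): pendant –OCH3: C–O–C with sp³ C, no adjacent C=O → ether.
  CH(C6H5): pendant –C6H5: benzene ring → arene.
  CH(CN): pendant –C≡N: nitrile.
  CH(CH2F): pendant –CH2X: halogen on sp³ carbon → alkyl halide.
  CH(COOCH3): pendant –COOCH3: carbonyl C bonded to C and –OCH3 → ester.
  CH(COOCH3): pendant –COOCH3: carbonyl C bonded to C and –OCH3 → ester.
  CH(C6H5): pendant –C6H5: benzene ring → arene.
  COCl: –C(=O)Cl: carbonyl C bonded to C and to a halogen → acyl halide (not alkyl halide).

acyl halide, alkyl halide, amide, arene, ester, ether, ketone, nitrile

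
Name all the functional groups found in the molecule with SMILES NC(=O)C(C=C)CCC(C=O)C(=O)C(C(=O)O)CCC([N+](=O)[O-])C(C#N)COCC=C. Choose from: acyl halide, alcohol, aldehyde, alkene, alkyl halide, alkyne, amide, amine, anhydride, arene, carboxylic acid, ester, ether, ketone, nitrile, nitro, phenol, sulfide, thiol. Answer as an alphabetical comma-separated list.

aldehyde, alkene, amide, carboxylic acid, ether, ketone, nitrile, nitro

Taking each segment in turn:
  H2NCO: –C(=O)NH2: carbonyl C bonded to C and to N → amide (the N is not a separate amine).
  CH(CH=CH2): pendant –CH=CH2: C=C double bond → alkene.
  CH(CHO): pendant –CHO: carbonyl C bonded to C and H → aldehyde.
  CO: –C(=O)– with carbon on both sides → ketone.
  CH(COOH): pendant –COOH: carbonyl C bonded to C and –OH → carboxylic acid.
  CH(NO2): –NO2 on an sp³ carbon → nitro (the N=O is not a carbonyl).
  CH(CN): pendant –C≡N: nitrile.
  CH2OCH2: C–O–C with sp³ carbons on both sides and no adjacent C=O → ether.
  CH=CH2: C=C double bond → alkene.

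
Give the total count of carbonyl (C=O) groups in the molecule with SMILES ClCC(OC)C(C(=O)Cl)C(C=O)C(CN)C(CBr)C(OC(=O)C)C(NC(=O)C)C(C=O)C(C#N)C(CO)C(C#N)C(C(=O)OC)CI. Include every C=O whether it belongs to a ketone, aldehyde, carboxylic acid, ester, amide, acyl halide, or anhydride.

6

CH(COCl): acyl halide, 1 C=O (running total 1).
CH(CHO): aldehyde, 1 C=O (running total 2).
CH(OCOCH3): ester, 1 C=O (running total 3).
CH(NHCOCH3): amide, 1 C=O (running total 4).
CH(CHO): aldehyde, 1 C=O (running total 5).
CH(COOCH3): ester, 1 C=O (running total 6).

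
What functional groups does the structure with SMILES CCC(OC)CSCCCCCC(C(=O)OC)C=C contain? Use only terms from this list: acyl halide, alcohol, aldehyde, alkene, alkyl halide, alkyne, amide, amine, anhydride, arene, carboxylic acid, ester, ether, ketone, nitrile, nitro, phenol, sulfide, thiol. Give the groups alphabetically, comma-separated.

Reading the structure from left to right:
  CH(OCH3): pendant –OCH3: C–O–C with sp³ C, no adjacent C=O → ether.
  CH2SCH2: C–S–C linkage → sulfide (thioether).
  CH(COOCH3): pendant –COOCH3: carbonyl C bonded to C and –OCH3 → ester.
  CH=CH2: C=C double bond → alkene.

alkene, ester, ether, sulfide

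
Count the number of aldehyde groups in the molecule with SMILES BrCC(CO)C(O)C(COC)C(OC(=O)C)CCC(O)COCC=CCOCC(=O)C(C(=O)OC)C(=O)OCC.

0

Taking each segment in turn:
  BrCH2: halogen on an sp³ carbon → alkyl halide.
  CH(CH2OH): pendant –CH2OH on an sp³ backbone C → alcohol.
  CH(OH): –OH on an sp³ carbon → alcohol (secondary).
  CH(CH2OCH3): pendant –CH2OCH3: C–O–C linkage → ether.
  CH(OCOCH3): pendant –OC(=O)CH3: an acyloxy group → ester.
  CH(OH): –OH on an sp³ carbon → alcohol (secondary).
  CH2OCH2: C–O–C with sp³ carbons on both sides and no adjacent C=O → ether.
  CH=CH: C=C double bond → alkene.
  CH2OCH2: C–O–C with sp³ carbons on both sides and no adjacent C=O → ether.
  CO: –C(=O)– with carbon on both sides → ketone.
  CH(COOCH3): pendant –COOCH3: carbonyl C bonded to C and –OCH3 → ester.
  COOCH2CH3: –C(=O)OCH2CH3: carbonyl C bonded to C and to –OEt → ester.
No segment is a aldehyde: CH(OCOCH3) is ester, not aldehyde; CO is ketone, not aldehyde; CH(COOCH3) is ester, not aldehyde. → 0.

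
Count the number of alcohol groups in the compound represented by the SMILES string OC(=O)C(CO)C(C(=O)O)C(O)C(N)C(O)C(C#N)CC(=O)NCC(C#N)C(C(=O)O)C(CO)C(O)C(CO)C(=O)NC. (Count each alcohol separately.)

6

Working along the chain:
  HOOC: –COOH: carbonyl C bonded to –OH and C → carboxylic acid (the –OH is not a separate alcohol).
  CH(CH2OH): pendant –CH2OH on an sp³ backbone C → alcohol.
  CH(COOH): pendant –COOH: carbonyl C bonded to C and –OH → carboxylic acid.
  CH(OH): –OH on an sp³ carbon → alcohol (secondary).
  CH(NH2): –NH2 on an sp³ carbon with no adjacent C=O → amine.
  CH(OH): –OH on an sp³ carbon → alcohol (secondary).
  CH(CN): pendant –C≡N: nitrile.
  CH2CONHCH2: –C(=O)–N– linkage → amide (the N is not an amine).
  CH(CN): pendant –C≡N: nitrile.
  CH(COOH): pendant –COOH: carbonyl C bonded to C and –OH → carboxylic acid.
  CH(CH2OH): pendant –CH2OH on an sp³ backbone C → alcohol.
  CH(OH): –OH on an sp³ carbon → alcohol (secondary).
  CH(CH2OH): pendant –CH2OH on an sp³ backbone C → alcohol.
  CONHCH3: –C(=O)NHCH3: carbonyl C bonded to C and to N → amide (the N is not an amine).
Alcohol appears at: CH(CH2OH), CH(OH), CH(OH), CH(CH2OH), CH(OH), CH(CH2OH) → 6.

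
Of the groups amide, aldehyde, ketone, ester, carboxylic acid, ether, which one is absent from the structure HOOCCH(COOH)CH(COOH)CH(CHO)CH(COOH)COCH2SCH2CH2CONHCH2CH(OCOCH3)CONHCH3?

ether

carboxylic acid: present (HOOC — –COOH: carbonyl C bonded to –OH and C → carboxylic acid (the –OH is not a separate alcohol)).
aldehyde: present (CH(CHO) — pendant –CHO: carbonyl C bonded to C and H → aldehyde).
ester: present (CH(OCOCH3) — pendant –OC(=O)CH3: an acyloxy group → ester).
ketone: present (CO — –C(=O)– with carbon on both sides → ketone).
amide: present (CH2CONHCH2 — –C(=O)–N– linkage → amide (the N is not an amine)).
ether: absent. In CH(OCOCH3), the C–O–C oxygen is adjacent to a C=O, so it belongs to an ester, not an ether.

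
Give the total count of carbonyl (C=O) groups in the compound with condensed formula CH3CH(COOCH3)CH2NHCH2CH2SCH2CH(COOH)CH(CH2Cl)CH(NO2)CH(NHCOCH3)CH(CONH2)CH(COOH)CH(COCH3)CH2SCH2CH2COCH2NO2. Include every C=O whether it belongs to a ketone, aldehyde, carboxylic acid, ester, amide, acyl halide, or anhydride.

7

CH(COOCH3): ester, 1 C=O (running total 1).
CH(COOH): carboxylic acid, 1 C=O (running total 2).
CH(NHCOCH3): amide, 1 C=O (running total 3).
CH(CONH2): amide, 1 C=O (running total 4).
CH(COOH): carboxylic acid, 1 C=O (running total 5).
CH(COCH3): ketone, 1 C=O (running total 6).
CO: ketone, 1 C=O (running total 7).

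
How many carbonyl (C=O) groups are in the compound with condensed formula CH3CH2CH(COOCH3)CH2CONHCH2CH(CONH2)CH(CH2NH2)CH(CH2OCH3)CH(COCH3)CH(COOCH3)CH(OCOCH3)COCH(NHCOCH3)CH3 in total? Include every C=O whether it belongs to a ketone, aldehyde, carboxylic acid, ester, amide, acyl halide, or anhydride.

8

CH(COOCH3): ester, 1 C=O (running total 1).
CH2CONHCH2: amide, 1 C=O (running total 2).
CH(CONH2): amide, 1 C=O (running total 3).
CH(COCH3): ketone, 1 C=O (running total 4).
CH(COOCH3): ester, 1 C=O (running total 5).
CH(OCOCH3): ester, 1 C=O (running total 6).
CO: ketone, 1 C=O (running total 7).
CH(NHCOCH3): amide, 1 C=O (running total 8).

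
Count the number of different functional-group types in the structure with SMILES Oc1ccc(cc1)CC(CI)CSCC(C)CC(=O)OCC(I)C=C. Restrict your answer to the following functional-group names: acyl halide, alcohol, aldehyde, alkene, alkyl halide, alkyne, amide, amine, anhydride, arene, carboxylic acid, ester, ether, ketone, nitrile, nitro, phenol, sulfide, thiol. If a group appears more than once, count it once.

Taking each segment in turn:
  HOC6H4: –OH attached directly to an aromatic ring → phenol (not alcohol); the ring itself is an arene.
  CH(CH2I): pendant –CH2X: halogen on sp³ carbon → alkyl halide.
  CH2SCH2: C–S–C linkage → sulfide (thioether).
  CH2COOCH2: –C(=O)–O–C with C on the carbonyl side → ester.
  CH(I): halogen on an sp³ carbon → alkyl halide.
  CH=CH2: C=C double bond → alkene.
Distinct types present: alkene, alkyl halide, arene, ester, phenol, sulfide.

6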